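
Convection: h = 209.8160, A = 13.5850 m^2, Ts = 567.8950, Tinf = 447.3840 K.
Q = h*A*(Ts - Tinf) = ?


dT = 120.5110 K
Q = 209.8160 * 13.5850 * 120.5110 = 343498.5722 W

343498.5722 W


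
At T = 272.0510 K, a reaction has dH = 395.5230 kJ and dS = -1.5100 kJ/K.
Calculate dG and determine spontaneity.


T*dS = 272.0510 * -1.5100 = -410.7970 kJ
dG = 395.5230 + 410.7970 = 806.3200 kJ (non-spontaneous)

dG = 806.3200 kJ, non-spontaneous


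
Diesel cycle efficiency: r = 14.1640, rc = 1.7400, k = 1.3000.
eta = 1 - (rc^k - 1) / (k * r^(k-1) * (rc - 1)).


r^(k-1) = 2.2149
rc^k = 2.0545
eta = 0.5051 = 50.5084%

50.5084%


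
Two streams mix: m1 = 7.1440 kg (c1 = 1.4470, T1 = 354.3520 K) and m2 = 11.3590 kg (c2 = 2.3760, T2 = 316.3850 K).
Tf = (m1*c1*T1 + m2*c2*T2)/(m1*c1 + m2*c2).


num = 12201.9767
den = 37.3264
Tf = 326.8998 K

326.8998 K


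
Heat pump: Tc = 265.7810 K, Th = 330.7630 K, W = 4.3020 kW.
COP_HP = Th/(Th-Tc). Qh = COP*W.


COP = 330.7630 / 64.9820 = 5.0901
Qh = 5.0901 * 4.3020 = 21.8975 kW

COP = 5.0901, Qh = 21.8975 kW


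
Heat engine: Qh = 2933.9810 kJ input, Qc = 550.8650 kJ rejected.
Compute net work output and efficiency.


W = 2933.9810 - 550.8650 = 2383.1160 kJ
eta = 2383.1160 / 2933.9810 = 0.8122 = 81.2247%

W = 2383.1160 kJ, eta = 81.2247%


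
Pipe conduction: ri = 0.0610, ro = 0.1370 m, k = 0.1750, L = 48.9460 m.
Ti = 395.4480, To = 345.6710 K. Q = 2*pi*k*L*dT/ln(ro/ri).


dT = 49.7770 K
ln(ro/ri) = 0.8091
Q = 2*pi*0.1750*48.9460*49.7770 / 0.8091 = 3310.9899 W

3310.9899 W


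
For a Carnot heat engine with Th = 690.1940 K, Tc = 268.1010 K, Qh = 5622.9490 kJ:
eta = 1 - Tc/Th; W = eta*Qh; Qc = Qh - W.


eta = 1 - 268.1010/690.1940 = 0.6116
W = 0.6116 * 5622.9490 = 3438.7540 kJ
Qc = 5622.9490 - 3438.7540 = 2184.1950 kJ

eta = 61.1557%, W = 3438.7540 kJ, Qc = 2184.1950 kJ


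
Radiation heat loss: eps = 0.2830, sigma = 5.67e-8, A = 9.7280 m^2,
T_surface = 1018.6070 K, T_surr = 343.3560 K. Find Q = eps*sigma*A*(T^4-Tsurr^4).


T^4 = 1.0765e+12
Tsurr^4 = 1.3899e+10
Q = 0.2830 * 5.67e-8 * 9.7280 * 1.0626e+12 = 165873.1522 W

165873.1522 W


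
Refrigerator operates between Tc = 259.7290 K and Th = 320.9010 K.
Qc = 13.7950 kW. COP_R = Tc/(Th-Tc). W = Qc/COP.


COP = 259.7290 / 61.1720 = 4.2459
W = 13.7950 / 4.2459 = 3.2490 kW

COP = 4.2459, W = 3.2490 kW


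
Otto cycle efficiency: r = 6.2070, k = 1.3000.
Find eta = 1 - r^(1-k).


r^(k-1) = 1.7293
eta = 1 - 1/1.7293 = 0.4217 = 42.1724%

42.1724%


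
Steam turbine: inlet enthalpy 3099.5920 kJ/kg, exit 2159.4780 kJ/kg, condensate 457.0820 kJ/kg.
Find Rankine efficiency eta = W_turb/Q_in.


W = 940.1140 kJ/kg
Q_in = 2642.5100 kJ/kg
eta = 0.3558 = 35.5766%

eta = 35.5766%


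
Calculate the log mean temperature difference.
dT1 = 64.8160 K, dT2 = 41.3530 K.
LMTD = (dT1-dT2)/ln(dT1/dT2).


dT1/dT2 = 1.5674
ln(dT1/dT2) = 0.4494
LMTD = 23.4630 / 0.4494 = 52.2087 K

52.2087 K


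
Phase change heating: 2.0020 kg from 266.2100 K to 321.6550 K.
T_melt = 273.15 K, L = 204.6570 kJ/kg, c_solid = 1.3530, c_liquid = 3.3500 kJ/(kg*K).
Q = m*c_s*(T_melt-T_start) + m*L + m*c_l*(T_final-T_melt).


Q1 (sensible, solid) = 2.0020 * 1.3530 * 6.9400 = 18.7984 kJ
Q2 (latent) = 2.0020 * 204.6570 = 409.7233 kJ
Q3 (sensible, liquid) = 2.0020 * 3.3500 * 48.5050 = 325.3085 kJ
Q_total = 753.8302 kJ

753.8302 kJ


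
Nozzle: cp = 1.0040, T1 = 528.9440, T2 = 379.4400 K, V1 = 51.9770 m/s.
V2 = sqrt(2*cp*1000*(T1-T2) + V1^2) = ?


dT = 149.5040 K
2*cp*1000*dT = 300204.0320
V1^2 = 2701.6085
V2 = sqrt(302905.6405) = 550.3686 m/s

550.3686 m/s


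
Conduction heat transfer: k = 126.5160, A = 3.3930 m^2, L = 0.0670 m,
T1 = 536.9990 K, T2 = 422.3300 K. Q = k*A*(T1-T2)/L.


dT = 114.6690 K
Q = 126.5160 * 3.3930 * 114.6690 / 0.0670 = 734683.9202 W

734683.9202 W


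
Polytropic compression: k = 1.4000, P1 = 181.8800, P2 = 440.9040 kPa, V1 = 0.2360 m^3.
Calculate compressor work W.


(k-1)/k = 0.2857
(P2/P1)^exp = 1.2879
W = 3.5000 * 181.8800 * 0.2360 * (1.2879 - 1) = 43.2484 kJ

43.2484 kJ


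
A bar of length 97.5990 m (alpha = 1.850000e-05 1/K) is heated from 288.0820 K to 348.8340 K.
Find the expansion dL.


dT = 60.7520 K
dL = 1.850000e-05 * 97.5990 * 60.7520 = 0.109693 m
L_final = 97.708693 m

dL = 0.109693 m


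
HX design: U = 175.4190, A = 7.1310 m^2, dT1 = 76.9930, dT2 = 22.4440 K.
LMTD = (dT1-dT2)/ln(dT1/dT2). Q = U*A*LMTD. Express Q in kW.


LMTD = 44.2520 K
Q = 175.4190 * 7.1310 * 44.2520 = 55355.3458 W = 55.3553 kW

55.3553 kW


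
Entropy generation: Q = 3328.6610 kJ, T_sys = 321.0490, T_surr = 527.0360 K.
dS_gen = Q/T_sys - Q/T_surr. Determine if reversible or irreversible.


dS_sys = 3328.6610/321.0490 = 10.3681 kJ/K
dS_surr = -3328.6610/527.0360 = -6.3158 kJ/K
dS_gen = 10.3681 - 6.3158 = 4.0523 kJ/K (irreversible)

dS_gen = 4.0523 kJ/K, irreversible


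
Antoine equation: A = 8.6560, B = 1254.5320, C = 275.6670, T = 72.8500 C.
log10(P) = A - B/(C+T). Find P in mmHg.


C+T = 348.5170
B/(C+T) = 3.5996
log10(P) = 8.6560 - 3.5996 = 5.0564
P = 10^5.0564 = 113859.8779 mmHg

113859.8779 mmHg


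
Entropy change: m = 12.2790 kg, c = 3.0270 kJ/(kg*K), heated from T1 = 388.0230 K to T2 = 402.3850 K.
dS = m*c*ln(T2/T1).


T2/T1 = 1.0370
ln(T2/T1) = 0.0363
dS = 12.2790 * 3.0270 * 0.0363 = 1.3509 kJ/K

1.3509 kJ/K


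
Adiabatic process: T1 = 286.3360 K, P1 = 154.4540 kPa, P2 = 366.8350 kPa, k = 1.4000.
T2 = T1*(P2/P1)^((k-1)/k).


(k-1)/k = 0.2857
(P2/P1)^exp = 1.2804
T2 = 286.3360 * 1.2804 = 366.6154 K

366.6154 K


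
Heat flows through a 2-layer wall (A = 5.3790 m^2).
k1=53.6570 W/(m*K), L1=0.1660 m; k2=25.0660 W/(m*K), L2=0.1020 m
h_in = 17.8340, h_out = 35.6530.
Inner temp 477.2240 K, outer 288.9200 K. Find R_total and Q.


R_conv_in = 1/(17.8340*5.3790) = 0.0104
R_1 = 0.1660/(53.6570*5.3790) = 0.0006
R_2 = 0.1020/(25.0660*5.3790) = 0.0008
R_conv_out = 1/(35.6530*5.3790) = 0.0052
R_total = 0.0170 K/W
Q = 188.3040 / 0.0170 = 11096.0259 W

R_total = 0.0170 K/W, Q = 11096.0259 W


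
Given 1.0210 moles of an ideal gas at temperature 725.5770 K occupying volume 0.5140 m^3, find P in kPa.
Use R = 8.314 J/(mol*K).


P = nRT/V = 1.0210 * 8.314 * 725.5770 / 0.5140
= 6159.1286 / 0.5140 = 11982.7404 Pa = 11.9827 kPa

11.9827 kPa


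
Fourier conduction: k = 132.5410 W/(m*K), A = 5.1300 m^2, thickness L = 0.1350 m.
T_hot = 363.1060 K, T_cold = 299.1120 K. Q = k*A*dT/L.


dT = 63.9940 K
Q = 132.5410 * 5.1300 * 63.9940 / 0.1350 = 322309.4927 W

322309.4927 W


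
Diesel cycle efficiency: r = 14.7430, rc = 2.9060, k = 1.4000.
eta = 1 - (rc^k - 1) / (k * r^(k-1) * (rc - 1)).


r^(k-1) = 2.9338
rc^k = 4.4526
eta = 0.5590 = 55.8977%

55.8977%


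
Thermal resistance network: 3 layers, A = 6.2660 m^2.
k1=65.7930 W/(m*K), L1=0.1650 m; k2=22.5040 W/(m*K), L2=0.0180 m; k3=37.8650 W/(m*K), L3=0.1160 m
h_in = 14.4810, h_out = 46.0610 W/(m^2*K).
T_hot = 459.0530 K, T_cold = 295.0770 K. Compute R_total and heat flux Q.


R_conv_in = 1/(14.4810*6.2660) = 0.0110
R_1 = 0.1650/(65.7930*6.2660) = 0.0004
R_2 = 0.0180/(22.5040*6.2660) = 0.0001
R_3 = 0.1160/(37.8650*6.2660) = 0.0005
R_conv_out = 1/(46.0610*6.2660) = 0.0035
R_total = 0.0155 K/W
Q = 163.9760 / 0.0155 = 10577.5085 W

R_total = 0.0155 K/W, Q = 10577.5085 W


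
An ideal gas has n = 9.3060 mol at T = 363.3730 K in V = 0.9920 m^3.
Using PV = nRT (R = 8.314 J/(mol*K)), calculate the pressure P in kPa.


P = nRT/V = 9.3060 * 8.314 * 363.3730 / 0.9920
= 28114.1995 / 0.9920 = 28340.9269 Pa = 28.3409 kPa

28.3409 kPa


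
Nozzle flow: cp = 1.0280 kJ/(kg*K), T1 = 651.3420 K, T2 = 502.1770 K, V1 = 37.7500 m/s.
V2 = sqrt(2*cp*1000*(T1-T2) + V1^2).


dT = 149.1650 K
2*cp*1000*dT = 306683.2400
V1^2 = 1425.0625
V2 = sqrt(308108.3025) = 555.0750 m/s

555.0750 m/s


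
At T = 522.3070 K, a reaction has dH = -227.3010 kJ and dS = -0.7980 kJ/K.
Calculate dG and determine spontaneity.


T*dS = 522.3070 * -0.7980 = -416.8010 kJ
dG = -227.3010 + 416.8010 = 189.5000 kJ (non-spontaneous)

dG = 189.5000 kJ, non-spontaneous


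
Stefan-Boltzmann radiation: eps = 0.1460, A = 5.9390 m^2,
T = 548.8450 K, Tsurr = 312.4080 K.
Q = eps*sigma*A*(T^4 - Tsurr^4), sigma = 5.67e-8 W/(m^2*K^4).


T^4 = 9.0740e+10
Tsurr^4 = 9.5255e+09
Q = 0.1460 * 5.67e-8 * 5.9390 * 8.1214e+10 = 3992.8482 W

3992.8482 W


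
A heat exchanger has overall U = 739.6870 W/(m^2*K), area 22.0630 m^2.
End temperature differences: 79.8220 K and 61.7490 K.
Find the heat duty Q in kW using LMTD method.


LMTD = 70.3993 K
Q = 739.6870 * 22.0630 * 70.3993 = 1148896.1393 W = 1148.8961 kW

1148.8961 kW


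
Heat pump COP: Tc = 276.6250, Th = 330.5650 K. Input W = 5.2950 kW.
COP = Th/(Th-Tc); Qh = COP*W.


COP = 330.5650 / 53.9400 = 6.1284
Qh = 6.1284 * 5.2950 = 32.4498 kW

COP = 6.1284, Qh = 32.4498 kW


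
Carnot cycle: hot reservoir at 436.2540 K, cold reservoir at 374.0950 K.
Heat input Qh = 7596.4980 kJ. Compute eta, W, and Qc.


eta = 1 - 374.0950/436.2540 = 0.1425
W = 0.1425 * 7596.4980 = 1082.3757 kJ
Qc = 7596.4980 - 1082.3757 = 6514.1223 kJ

eta = 14.2484%, W = 1082.3757 kJ, Qc = 6514.1223 kJ


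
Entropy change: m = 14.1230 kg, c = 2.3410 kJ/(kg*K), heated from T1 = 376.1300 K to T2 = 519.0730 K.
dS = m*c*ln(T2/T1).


T2/T1 = 1.3800
ln(T2/T1) = 0.3221
dS = 14.1230 * 2.3410 * 0.3221 = 10.6496 kJ/K

10.6496 kJ/K


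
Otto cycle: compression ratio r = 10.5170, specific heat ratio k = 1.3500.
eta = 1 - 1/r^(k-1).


r^(k-1) = 2.2786
eta = 1 - 1/2.2786 = 0.5611 = 56.1128%

56.1128%


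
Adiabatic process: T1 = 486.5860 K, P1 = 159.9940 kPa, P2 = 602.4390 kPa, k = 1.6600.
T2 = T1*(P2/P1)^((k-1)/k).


(k-1)/k = 0.3976
(P2/P1)^exp = 1.6941
T2 = 486.5860 * 1.6941 = 824.3201 K

824.3201 K


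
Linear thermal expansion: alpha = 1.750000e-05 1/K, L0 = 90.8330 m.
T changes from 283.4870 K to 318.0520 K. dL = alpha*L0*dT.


dT = 34.5650 K
dL = 1.750000e-05 * 90.8330 * 34.5650 = 0.054944 m
L_final = 90.887944 m

dL = 0.054944 m


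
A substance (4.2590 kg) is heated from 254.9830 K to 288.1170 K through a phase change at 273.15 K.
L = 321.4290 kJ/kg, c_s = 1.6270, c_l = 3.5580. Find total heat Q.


Q1 (sensible, solid) = 4.2590 * 1.6270 * 18.1670 = 125.8863 kJ
Q2 (latent) = 4.2590 * 321.4290 = 1368.9661 kJ
Q3 (sensible, liquid) = 4.2590 * 3.5580 * 14.9670 = 226.8028 kJ
Q_total = 1721.6552 kJ

1721.6552 kJ


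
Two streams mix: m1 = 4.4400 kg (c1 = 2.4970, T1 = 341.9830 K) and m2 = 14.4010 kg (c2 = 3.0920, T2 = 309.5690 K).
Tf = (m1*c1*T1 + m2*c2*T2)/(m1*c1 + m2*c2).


num = 17575.9111
den = 55.6146
Tf = 316.0307 K

316.0307 K


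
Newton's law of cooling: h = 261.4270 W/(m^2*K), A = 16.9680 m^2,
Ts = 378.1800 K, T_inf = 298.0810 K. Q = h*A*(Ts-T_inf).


dT = 80.0990 K
Q = 261.4270 * 16.9680 * 80.0990 = 355310.6203 W

355310.6203 W


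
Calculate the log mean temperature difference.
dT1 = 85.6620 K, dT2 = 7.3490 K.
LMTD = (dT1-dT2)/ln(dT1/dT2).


dT1/dT2 = 11.6563
ln(dT1/dT2) = 2.4558
LMTD = 78.3130 / 2.4558 = 31.8884 K

31.8884 K


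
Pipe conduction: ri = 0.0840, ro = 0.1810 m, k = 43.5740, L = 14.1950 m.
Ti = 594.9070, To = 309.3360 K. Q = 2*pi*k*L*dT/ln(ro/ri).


dT = 285.5710 K
ln(ro/ri) = 0.7677
Q = 2*pi*43.5740*14.1950*285.5710 / 0.7677 = 1445694.2006 W

1445694.2006 W


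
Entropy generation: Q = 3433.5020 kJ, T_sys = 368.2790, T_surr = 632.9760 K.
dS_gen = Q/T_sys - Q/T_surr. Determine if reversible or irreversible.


dS_sys = 3433.5020/368.2790 = 9.3231 kJ/K
dS_surr = -3433.5020/632.9760 = -5.4244 kJ/K
dS_gen = 9.3231 - 5.4244 = 3.8987 kJ/K (irreversible)

dS_gen = 3.8987 kJ/K, irreversible


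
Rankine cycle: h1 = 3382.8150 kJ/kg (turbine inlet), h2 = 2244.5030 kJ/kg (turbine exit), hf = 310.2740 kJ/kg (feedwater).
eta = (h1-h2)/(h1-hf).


W = 1138.3120 kJ/kg
Q_in = 3072.5410 kJ/kg
eta = 0.3705 = 37.0479%

eta = 37.0479%


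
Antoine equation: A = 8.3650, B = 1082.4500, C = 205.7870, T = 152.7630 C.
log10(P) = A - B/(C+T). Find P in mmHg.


C+T = 358.5500
B/(C+T) = 3.0190
log10(P) = 8.3650 - 3.0190 = 5.3460
P = 10^5.3460 = 221837.3779 mmHg

221837.3779 mmHg


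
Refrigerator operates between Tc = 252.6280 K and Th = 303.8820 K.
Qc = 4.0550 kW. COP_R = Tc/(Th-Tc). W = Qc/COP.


COP = 252.6280 / 51.2540 = 4.9289
W = 4.0550 / 4.9289 = 0.8227 kW

COP = 4.9289, W = 0.8227 kW


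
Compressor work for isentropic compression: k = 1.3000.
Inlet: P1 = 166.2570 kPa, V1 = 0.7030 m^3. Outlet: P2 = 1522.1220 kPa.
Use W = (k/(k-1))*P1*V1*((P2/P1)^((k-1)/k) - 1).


(k-1)/k = 0.2308
(P2/P1)^exp = 1.6670
W = 4.3333 * 166.2570 * 0.7030 * (1.6670 - 1) = 337.7953 kJ

337.7953 kJ


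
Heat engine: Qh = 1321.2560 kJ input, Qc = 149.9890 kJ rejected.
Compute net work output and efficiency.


W = 1321.2560 - 149.9890 = 1171.2670 kJ
eta = 1171.2670 / 1321.2560 = 0.8865 = 88.6480%

W = 1171.2670 kJ, eta = 88.6480%


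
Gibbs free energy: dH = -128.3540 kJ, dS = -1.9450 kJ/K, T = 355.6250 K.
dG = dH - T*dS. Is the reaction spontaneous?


T*dS = 355.6250 * -1.9450 = -691.6906 kJ
dG = -128.3540 + 691.6906 = 563.3366 kJ (non-spontaneous)

dG = 563.3366 kJ, non-spontaneous


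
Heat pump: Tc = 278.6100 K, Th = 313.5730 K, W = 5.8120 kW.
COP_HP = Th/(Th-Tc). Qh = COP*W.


COP = 313.5730 / 34.9630 = 8.9687
Qh = 8.9687 * 5.8120 = 52.1261 kW

COP = 8.9687, Qh = 52.1261 kW


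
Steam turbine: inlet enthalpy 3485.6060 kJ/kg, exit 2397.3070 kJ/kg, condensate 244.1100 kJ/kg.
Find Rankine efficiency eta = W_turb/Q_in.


W = 1088.2990 kJ/kg
Q_in = 3241.4960 kJ/kg
eta = 0.3357 = 33.5740%

eta = 33.5740%


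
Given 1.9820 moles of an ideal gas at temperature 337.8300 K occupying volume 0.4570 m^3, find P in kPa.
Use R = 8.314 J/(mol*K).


P = nRT/V = 1.9820 * 8.314 * 337.8300 / 0.4570
= 5566.8803 / 0.4570 = 12181.3573 Pa = 12.1814 kPa

12.1814 kPa


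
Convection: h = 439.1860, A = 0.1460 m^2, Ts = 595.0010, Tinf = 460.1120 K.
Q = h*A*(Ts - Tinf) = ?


dT = 134.8890 K
Q = 439.1860 * 0.1460 * 134.8890 = 8649.2386 W

8649.2386 W


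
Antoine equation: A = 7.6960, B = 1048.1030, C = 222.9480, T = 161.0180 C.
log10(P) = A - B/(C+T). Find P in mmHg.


C+T = 383.9660
B/(C+T) = 2.7297
log10(P) = 7.6960 - 2.7297 = 4.9663
P = 10^4.9663 = 92538.7042 mmHg

92538.7042 mmHg


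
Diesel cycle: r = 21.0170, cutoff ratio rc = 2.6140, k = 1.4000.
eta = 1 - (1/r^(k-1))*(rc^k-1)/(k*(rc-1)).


r^(k-1) = 3.3809
rc^k = 3.8391
eta = 0.6284 = 62.8363%

62.8363%


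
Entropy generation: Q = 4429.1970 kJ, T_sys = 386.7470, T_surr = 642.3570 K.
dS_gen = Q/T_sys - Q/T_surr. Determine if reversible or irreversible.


dS_sys = 4429.1970/386.7470 = 11.4524 kJ/K
dS_surr = -4429.1970/642.3570 = -6.8952 kJ/K
dS_gen = 11.4524 - 6.8952 = 4.5572 kJ/K (irreversible)

dS_gen = 4.5572 kJ/K, irreversible


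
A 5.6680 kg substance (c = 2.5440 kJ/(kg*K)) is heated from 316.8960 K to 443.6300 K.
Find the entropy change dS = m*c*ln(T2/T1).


T2/T1 = 1.3999
ln(T2/T1) = 0.3364
dS = 5.6680 * 2.5440 * 0.3364 = 4.8509 kJ/K

4.8509 kJ/K


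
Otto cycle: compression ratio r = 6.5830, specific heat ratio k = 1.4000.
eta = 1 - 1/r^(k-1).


r^(k-1) = 2.1251
eta = 1 - 1/2.1251 = 0.5294 = 52.9423%

52.9423%


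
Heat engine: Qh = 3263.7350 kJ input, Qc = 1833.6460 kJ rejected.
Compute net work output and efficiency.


W = 3263.7350 - 1833.6460 = 1430.0890 kJ
eta = 1430.0890 / 3263.7350 = 0.4382 = 43.8176%

W = 1430.0890 kJ, eta = 43.8176%


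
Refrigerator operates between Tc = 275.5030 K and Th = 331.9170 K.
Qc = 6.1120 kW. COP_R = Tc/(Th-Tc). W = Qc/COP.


COP = 275.5030 / 56.4140 = 4.8836
W = 6.1120 / 4.8836 = 1.2515 kW

COP = 4.8836, W = 1.2515 kW


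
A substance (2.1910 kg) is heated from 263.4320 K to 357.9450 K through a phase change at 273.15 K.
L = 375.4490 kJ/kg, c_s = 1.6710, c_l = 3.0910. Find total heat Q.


Q1 (sensible, solid) = 2.1910 * 1.6710 * 9.7180 = 35.5792 kJ
Q2 (latent) = 2.1910 * 375.4490 = 822.6088 kJ
Q3 (sensible, liquid) = 2.1910 * 3.0910 * 84.7950 = 574.2640 kJ
Q_total = 1432.4520 kJ

1432.4520 kJ


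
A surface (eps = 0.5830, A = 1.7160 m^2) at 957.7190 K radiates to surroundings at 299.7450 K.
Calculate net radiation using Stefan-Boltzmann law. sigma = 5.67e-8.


T^4 = 8.4130e+11
Tsurr^4 = 8.0725e+09
Q = 0.5830 * 5.67e-8 * 1.7160 * 8.3323e+11 = 47264.3875 W

47264.3875 W


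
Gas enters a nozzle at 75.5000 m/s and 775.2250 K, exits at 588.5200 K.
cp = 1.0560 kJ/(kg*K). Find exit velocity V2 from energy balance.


dT = 186.7050 K
2*cp*1000*dT = 394320.9600
V1^2 = 5700.2500
V2 = sqrt(400021.2100) = 632.4723 m/s

632.4723 m/s


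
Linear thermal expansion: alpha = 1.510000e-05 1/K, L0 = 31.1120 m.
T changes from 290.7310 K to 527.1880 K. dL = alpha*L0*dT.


dT = 236.4570 K
dL = 1.510000e-05 * 31.1120 * 236.4570 = 0.111085 m
L_final = 31.223085 m

dL = 0.111085 m


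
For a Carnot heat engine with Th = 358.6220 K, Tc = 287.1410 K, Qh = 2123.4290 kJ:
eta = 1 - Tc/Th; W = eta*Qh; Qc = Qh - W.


eta = 1 - 287.1410/358.6220 = 0.1993
W = 0.1993 * 2123.4290 = 423.2446 kJ
Qc = 2123.4290 - 423.2446 = 1700.1844 kJ

eta = 19.9321%, W = 423.2446 kJ, Qc = 1700.1844 kJ


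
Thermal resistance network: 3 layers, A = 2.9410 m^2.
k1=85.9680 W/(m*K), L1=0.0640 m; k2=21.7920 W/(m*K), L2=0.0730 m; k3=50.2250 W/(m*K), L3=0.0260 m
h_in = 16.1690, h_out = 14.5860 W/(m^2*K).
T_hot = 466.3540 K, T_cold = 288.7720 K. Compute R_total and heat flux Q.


R_conv_in = 1/(16.1690*2.9410) = 0.0210
R_1 = 0.0640/(85.9680*2.9410) = 0.0003
R_2 = 0.0730/(21.7920*2.9410) = 0.0011
R_3 = 0.0260/(50.2250*2.9410) = 0.0002
R_conv_out = 1/(14.5860*2.9410) = 0.0233
R_total = 0.0459 K/W
Q = 177.5820 / 0.0459 = 3868.1518 W

R_total = 0.0459 K/W, Q = 3868.1518 W


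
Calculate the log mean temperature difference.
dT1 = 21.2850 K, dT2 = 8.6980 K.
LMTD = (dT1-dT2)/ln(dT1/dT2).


dT1/dT2 = 2.4471
ln(dT1/dT2) = 0.8949
LMTD = 12.5870 / 0.8949 = 14.0651 K

14.0651 K


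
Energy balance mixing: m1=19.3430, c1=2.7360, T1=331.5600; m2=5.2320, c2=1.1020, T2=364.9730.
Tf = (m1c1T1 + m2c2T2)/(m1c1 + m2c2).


num = 19651.2785
den = 58.6881
Tf = 334.8426 K

334.8426 K


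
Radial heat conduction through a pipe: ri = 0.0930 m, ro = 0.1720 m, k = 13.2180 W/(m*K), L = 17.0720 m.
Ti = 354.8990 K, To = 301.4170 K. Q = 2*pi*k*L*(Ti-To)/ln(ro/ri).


dT = 53.4820 K
ln(ro/ri) = 0.6149
Q = 2*pi*13.2180*17.0720*53.4820 / 0.6149 = 123320.9063 W

123320.9063 W


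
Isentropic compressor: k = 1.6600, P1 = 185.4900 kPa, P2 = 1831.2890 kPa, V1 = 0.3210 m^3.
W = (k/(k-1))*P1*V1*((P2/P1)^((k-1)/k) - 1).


(k-1)/k = 0.3976
(P2/P1)^exp = 2.4853
W = 2.5152 * 185.4900 * 0.3210 * (2.4853 - 1) = 222.4350 kJ

222.4350 kJ


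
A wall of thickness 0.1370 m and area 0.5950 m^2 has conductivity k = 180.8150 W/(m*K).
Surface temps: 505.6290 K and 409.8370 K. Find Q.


dT = 95.7920 K
Q = 180.8150 * 0.5950 * 95.7920 / 0.1370 = 75224.6360 W

75224.6360 W


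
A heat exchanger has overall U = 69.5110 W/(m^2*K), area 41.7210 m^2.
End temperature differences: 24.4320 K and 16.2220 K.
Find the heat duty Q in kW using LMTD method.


LMTD = 20.0476 K
Q = 69.5110 * 41.7210 * 20.0476 = 58139.4015 W = 58.1394 kW

58.1394 kW


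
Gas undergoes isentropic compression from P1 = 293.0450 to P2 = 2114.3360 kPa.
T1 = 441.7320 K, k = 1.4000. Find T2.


(k-1)/k = 0.2857
(P2/P1)^exp = 1.7588
T2 = 441.7320 * 1.7588 = 776.9091 K

776.9091 K


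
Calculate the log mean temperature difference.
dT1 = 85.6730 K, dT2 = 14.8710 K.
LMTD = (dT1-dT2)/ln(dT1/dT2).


dT1/dT2 = 5.7611
ln(dT1/dT2) = 1.7511
LMTD = 70.8020 / 1.7511 = 40.4323 K

40.4323 K


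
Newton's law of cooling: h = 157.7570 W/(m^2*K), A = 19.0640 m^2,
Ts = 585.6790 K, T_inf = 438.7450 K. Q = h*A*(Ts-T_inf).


dT = 146.9340 K
Q = 157.7570 * 19.0640 * 146.9340 = 441900.9852 W

441900.9852 W


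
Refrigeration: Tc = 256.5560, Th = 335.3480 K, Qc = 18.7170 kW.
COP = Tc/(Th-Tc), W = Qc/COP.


COP = 256.5560 / 78.7920 = 3.2561
W = 18.7170 / 3.2561 = 5.7483 kW

COP = 3.2561, W = 5.7483 kW


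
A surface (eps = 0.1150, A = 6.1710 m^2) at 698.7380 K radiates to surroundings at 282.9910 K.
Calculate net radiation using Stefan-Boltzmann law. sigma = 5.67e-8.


T^4 = 2.3837e+11
Tsurr^4 = 6.4134e+09
Q = 0.1150 * 5.67e-8 * 6.1710 * 2.3196e+11 = 9333.5989 W

9333.5989 W


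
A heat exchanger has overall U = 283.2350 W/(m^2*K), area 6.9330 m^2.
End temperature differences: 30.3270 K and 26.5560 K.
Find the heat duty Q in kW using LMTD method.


LMTD = 28.3998 K
Q = 283.2350 * 6.9330 * 28.3998 = 55767.7568 W = 55.7678 kW

55.7678 kW


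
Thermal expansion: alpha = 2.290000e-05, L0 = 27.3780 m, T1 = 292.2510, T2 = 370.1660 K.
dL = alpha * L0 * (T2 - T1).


dT = 77.9150 K
dL = 2.290000e-05 * 27.3780 * 77.9150 = 0.048849 m
L_final = 27.426849 m

dL = 0.048849 m


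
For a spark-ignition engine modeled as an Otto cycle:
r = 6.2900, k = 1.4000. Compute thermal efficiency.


r^(k-1) = 2.0867
eta = 1 - 1/2.0867 = 0.5208 = 52.0775%

52.0775%


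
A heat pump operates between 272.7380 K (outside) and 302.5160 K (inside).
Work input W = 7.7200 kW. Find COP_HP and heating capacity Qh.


COP = 302.5160 / 29.7780 = 10.1590
Qh = 10.1590 * 7.7200 = 78.4278 kW

COP = 10.1590, Qh = 78.4278 kW


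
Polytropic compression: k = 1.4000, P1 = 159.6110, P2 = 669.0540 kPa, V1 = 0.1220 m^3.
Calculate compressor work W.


(k-1)/k = 0.2857
(P2/P1)^exp = 1.5060
W = 3.5000 * 159.6110 * 0.1220 * (1.5060 - 1) = 34.4866 kJ

34.4866 kJ


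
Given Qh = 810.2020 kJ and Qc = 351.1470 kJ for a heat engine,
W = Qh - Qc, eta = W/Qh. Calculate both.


W = 810.2020 - 351.1470 = 459.0550 kJ
eta = 459.0550 / 810.2020 = 0.5666 = 56.6593%

W = 459.0550 kJ, eta = 56.6593%


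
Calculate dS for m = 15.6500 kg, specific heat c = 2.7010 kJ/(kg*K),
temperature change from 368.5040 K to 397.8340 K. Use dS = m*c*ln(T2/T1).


T2/T1 = 1.0796
ln(T2/T1) = 0.0766
dS = 15.6500 * 2.7010 * 0.0766 = 3.2372 kJ/K

3.2372 kJ/K


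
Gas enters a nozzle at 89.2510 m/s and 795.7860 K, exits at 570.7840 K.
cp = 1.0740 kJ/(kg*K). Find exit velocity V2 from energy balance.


dT = 225.0020 K
2*cp*1000*dT = 483304.2960
V1^2 = 7965.7410
V2 = sqrt(491270.0370) = 700.9066 m/s

700.9066 m/s


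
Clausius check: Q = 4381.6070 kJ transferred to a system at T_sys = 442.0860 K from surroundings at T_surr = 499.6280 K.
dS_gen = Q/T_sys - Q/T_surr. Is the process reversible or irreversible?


dS_sys = 4381.6070/442.0860 = 9.9112 kJ/K
dS_surr = -4381.6070/499.6280 = -8.7697 kJ/K
dS_gen = 9.9112 - 8.7697 = 1.1415 kJ/K (irreversible)

dS_gen = 1.1415 kJ/K, irreversible


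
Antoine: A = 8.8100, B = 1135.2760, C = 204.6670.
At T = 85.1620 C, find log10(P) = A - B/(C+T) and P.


C+T = 289.8290
B/(C+T) = 3.9171
log10(P) = 8.8100 - 3.9171 = 4.8929
P = 10^4.8929 = 78152.9653 mmHg

78152.9653 mmHg


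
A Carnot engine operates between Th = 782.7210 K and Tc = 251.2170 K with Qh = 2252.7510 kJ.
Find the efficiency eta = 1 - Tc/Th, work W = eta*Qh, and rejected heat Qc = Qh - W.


eta = 1 - 251.2170/782.7210 = 0.6790
W = 0.6790 * 2252.7510 = 1529.7228 kJ
Qc = 2252.7510 - 1529.7228 = 723.0282 kJ

eta = 67.9047%, W = 1529.7228 kJ, Qc = 723.0282 kJ


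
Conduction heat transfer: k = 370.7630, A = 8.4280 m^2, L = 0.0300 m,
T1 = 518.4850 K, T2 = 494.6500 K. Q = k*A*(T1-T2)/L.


dT = 23.8350 K
Q = 370.7630 * 8.4280 * 23.8350 / 0.0300 = 2482646.1031 W

2482646.1031 W


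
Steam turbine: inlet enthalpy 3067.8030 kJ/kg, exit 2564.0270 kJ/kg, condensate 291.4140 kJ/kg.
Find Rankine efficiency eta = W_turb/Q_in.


W = 503.7760 kJ/kg
Q_in = 2776.3890 kJ/kg
eta = 0.1815 = 18.1450%

eta = 18.1450%


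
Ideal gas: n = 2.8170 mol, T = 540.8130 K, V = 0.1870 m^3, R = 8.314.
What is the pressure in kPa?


P = nRT/V = 2.8170 * 8.314 * 540.8130 / 0.1870
= 12666.1314 / 0.1870 = 67733.3231 Pa = 67.7333 kPa

67.7333 kPa


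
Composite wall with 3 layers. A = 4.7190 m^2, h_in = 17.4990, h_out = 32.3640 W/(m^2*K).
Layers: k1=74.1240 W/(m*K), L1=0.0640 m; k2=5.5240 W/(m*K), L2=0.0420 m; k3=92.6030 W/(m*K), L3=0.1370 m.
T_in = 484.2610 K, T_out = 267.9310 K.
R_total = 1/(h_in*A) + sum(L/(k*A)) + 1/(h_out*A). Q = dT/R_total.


R_conv_in = 1/(17.4990*4.7190) = 0.0121
R_1 = 0.0640/(74.1240*4.7190) = 0.0002
R_2 = 0.0420/(5.5240*4.7190) = 0.0016
R_3 = 0.1370/(92.6030*4.7190) = 0.0003
R_conv_out = 1/(32.3640*4.7190) = 0.0065
R_total = 0.0208 K/W
Q = 216.3300 / 0.0208 = 10417.9415 W

R_total = 0.0208 K/W, Q = 10417.9415 W


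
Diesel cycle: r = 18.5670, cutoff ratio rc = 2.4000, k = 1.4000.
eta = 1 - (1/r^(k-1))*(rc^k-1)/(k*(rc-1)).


r^(k-1) = 3.2173
rc^k = 3.4064
eta = 0.6184 = 61.8394%

61.8394%


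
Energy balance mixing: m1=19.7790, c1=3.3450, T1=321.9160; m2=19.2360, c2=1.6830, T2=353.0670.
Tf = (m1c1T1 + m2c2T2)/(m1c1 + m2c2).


num = 32728.4630
den = 98.5349
Tf = 332.1508 K

332.1508 K


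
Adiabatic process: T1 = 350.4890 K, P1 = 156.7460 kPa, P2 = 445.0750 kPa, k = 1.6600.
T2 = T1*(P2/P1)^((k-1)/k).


(k-1)/k = 0.3976
(P2/P1)^exp = 1.5143
T2 = 350.4890 * 1.5143 = 530.7340 K

530.7340 K


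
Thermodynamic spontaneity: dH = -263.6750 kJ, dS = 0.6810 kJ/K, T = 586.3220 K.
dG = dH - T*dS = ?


T*dS = 586.3220 * 0.6810 = 399.2853 kJ
dG = -263.6750 - 399.2853 = -662.9603 kJ (spontaneous)

dG = -662.9603 kJ, spontaneous


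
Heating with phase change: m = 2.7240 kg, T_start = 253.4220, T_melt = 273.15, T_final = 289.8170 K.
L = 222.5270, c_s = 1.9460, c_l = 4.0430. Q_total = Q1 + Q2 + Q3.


Q1 (sensible, solid) = 2.7240 * 1.9460 * 19.7280 = 104.5762 kJ
Q2 (latent) = 2.7240 * 222.5270 = 606.1635 kJ
Q3 (sensible, liquid) = 2.7240 * 4.0430 * 16.6670 = 183.5559 kJ
Q_total = 894.2957 kJ

894.2957 kJ


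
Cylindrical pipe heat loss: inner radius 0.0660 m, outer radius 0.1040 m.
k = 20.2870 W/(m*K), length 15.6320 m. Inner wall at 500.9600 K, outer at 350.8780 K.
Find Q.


dT = 150.0820 K
ln(ro/ri) = 0.4547
Q = 2*pi*20.2870*15.6320*150.0820 / 0.4547 = 657629.6189 W

657629.6189 W


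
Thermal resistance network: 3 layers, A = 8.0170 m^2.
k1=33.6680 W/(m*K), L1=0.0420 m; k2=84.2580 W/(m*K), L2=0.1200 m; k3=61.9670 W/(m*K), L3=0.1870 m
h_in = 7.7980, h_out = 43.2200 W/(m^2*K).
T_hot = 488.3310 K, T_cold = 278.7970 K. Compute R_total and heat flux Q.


R_conv_in = 1/(7.7980*8.0170) = 0.0160
R_1 = 0.0420/(33.6680*8.0170) = 0.0002
R_2 = 0.1200/(84.2580*8.0170) = 0.0002
R_3 = 0.1870/(61.9670*8.0170) = 0.0004
R_conv_out = 1/(43.2200*8.0170) = 0.0029
R_total = 0.0196 K/W
Q = 209.5340 / 0.0196 = 10695.1621 W

R_total = 0.0196 K/W, Q = 10695.1621 W


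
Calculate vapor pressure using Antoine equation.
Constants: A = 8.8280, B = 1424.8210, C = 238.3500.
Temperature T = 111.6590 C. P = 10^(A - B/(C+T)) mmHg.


C+T = 350.0090
B/(C+T) = 4.0708
log10(P) = 8.8280 - 4.0708 = 4.7572
P = 10^4.7572 = 57172.5463 mmHg

57172.5463 mmHg


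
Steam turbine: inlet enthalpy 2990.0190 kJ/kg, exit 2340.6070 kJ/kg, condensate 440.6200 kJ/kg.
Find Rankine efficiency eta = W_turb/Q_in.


W = 649.4120 kJ/kg
Q_in = 2549.3990 kJ/kg
eta = 0.2547 = 25.4731%

eta = 25.4731%


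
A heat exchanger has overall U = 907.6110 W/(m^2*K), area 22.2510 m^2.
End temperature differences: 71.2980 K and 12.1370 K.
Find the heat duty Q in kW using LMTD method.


LMTD = 33.4128 K
Q = 907.6110 * 22.2510 * 33.4128 = 674779.6347 W = 674.7796 kW

674.7796 kW


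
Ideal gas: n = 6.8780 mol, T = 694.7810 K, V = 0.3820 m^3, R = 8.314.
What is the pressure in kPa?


P = nRT/V = 6.8780 * 8.314 * 694.7810 / 0.3820
= 39730.1427 / 0.3820 = 104005.6092 Pa = 104.0056 kPa

104.0056 kPa


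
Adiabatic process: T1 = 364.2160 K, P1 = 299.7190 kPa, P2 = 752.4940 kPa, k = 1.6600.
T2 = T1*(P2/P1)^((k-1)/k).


(k-1)/k = 0.3976
(P2/P1)^exp = 1.4420
T2 = 364.2160 * 1.4420 = 525.1836 K

525.1836 K


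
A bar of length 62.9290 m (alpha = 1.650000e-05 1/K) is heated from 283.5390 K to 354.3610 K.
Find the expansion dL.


dT = 70.8220 K
dL = 1.650000e-05 * 62.9290 * 70.8220 = 0.073537 m
L_final = 63.002537 m

dL = 0.073537 m


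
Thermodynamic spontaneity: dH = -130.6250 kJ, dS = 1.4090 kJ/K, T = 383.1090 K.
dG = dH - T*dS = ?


T*dS = 383.1090 * 1.4090 = 539.8006 kJ
dG = -130.6250 - 539.8006 = -670.4256 kJ (spontaneous)

dG = -670.4256 kJ, spontaneous


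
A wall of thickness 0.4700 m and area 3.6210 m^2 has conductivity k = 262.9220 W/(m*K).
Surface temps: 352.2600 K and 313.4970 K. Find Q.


dT = 38.7630 K
Q = 262.9220 * 3.6210 * 38.7630 / 0.4700 = 78519.0389 W

78519.0389 W


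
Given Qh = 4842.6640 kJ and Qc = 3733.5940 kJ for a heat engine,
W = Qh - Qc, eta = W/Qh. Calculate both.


W = 4842.6640 - 3733.5940 = 1109.0700 kJ
eta = 1109.0700 / 4842.6640 = 0.2290 = 22.9021%

W = 1109.0700 kJ, eta = 22.9021%


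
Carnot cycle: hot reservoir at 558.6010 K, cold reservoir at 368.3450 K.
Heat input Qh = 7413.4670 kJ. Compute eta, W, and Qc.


eta = 1 - 368.3450/558.6010 = 0.3406
W = 0.3406 * 7413.4670 = 2524.9804 kJ
Qc = 7413.4670 - 2524.9804 = 4888.4866 kJ

eta = 34.0594%, W = 2524.9804 kJ, Qc = 4888.4866 kJ


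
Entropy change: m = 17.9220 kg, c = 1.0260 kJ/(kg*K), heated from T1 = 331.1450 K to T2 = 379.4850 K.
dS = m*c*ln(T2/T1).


T2/T1 = 1.1460
ln(T2/T1) = 0.1363
dS = 17.9220 * 1.0260 * 0.1363 = 2.5055 kJ/K

2.5055 kJ/K


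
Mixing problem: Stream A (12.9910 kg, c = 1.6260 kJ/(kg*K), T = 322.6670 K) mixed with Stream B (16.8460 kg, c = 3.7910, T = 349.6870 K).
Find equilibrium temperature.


num = 29147.9391
den = 84.9866
Tf = 342.9712 K

342.9712 K


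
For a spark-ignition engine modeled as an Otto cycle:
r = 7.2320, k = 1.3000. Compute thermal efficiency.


r^(k-1) = 1.8104
eta = 1 - 1/1.8104 = 0.4476 = 44.7640%

44.7640%


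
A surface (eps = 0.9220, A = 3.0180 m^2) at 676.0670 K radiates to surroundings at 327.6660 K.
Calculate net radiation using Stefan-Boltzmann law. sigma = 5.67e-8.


T^4 = 2.0891e+11
Tsurr^4 = 1.1527e+10
Q = 0.9220 * 5.67e-8 * 3.0180 * 1.9738e+11 = 31141.6865 W

31141.6865 W


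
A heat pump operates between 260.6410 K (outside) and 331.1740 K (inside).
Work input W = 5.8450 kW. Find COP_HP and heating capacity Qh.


COP = 331.1740 / 70.5330 = 4.6953
Qh = 4.6953 * 5.8450 = 27.4441 kW

COP = 4.6953, Qh = 27.4441 kW


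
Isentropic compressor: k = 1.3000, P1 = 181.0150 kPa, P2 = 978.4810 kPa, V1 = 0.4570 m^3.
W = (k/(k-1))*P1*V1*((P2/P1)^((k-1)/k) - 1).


(k-1)/k = 0.2308
(P2/P1)^exp = 1.4761
W = 4.3333 * 181.0150 * 0.4570 * (1.4761 - 1) = 170.6684 kJ

170.6684 kJ


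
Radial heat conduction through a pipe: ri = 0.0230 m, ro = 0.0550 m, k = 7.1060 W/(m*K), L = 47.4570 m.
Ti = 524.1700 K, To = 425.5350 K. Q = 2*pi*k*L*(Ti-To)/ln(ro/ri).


dT = 98.6350 K
ln(ro/ri) = 0.8718
Q = 2*pi*7.1060*47.4570*98.6350 / 0.8718 = 239717.7121 W

239717.7121 W


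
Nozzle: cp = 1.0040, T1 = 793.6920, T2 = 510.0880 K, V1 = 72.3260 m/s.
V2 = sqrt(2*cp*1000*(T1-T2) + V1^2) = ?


dT = 283.6040 K
2*cp*1000*dT = 569476.8320
V1^2 = 5231.0503
V2 = sqrt(574707.8823) = 758.0949 m/s

758.0949 m/s


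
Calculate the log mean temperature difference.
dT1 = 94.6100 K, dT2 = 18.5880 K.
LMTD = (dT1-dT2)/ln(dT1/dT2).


dT1/dT2 = 5.0898
ln(dT1/dT2) = 1.6272
LMTD = 76.0220 / 1.6272 = 46.7182 K

46.7182 K


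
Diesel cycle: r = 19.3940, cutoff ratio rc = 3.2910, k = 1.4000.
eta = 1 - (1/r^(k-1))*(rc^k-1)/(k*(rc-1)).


r^(k-1) = 3.2739
rc^k = 5.2998
eta = 0.5905 = 59.0525%

59.0525%


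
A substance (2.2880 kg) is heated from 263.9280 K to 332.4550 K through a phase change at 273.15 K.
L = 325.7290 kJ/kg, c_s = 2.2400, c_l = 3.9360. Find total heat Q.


Q1 (sensible, solid) = 2.2880 * 2.2400 * 9.2220 = 47.2639 kJ
Q2 (latent) = 2.2880 * 325.7290 = 745.2680 kJ
Q3 (sensible, liquid) = 2.2880 * 3.9360 * 59.3050 = 534.0752 kJ
Q_total = 1326.6070 kJ

1326.6070 kJ


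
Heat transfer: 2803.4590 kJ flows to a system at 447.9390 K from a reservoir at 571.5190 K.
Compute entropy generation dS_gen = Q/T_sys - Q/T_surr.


dS_sys = 2803.4590/447.9390 = 6.2586 kJ/K
dS_surr = -2803.4590/571.5190 = -4.9053 kJ/K
dS_gen = 6.2586 - 4.9053 = 1.3533 kJ/K (irreversible)

dS_gen = 1.3533 kJ/K, irreversible


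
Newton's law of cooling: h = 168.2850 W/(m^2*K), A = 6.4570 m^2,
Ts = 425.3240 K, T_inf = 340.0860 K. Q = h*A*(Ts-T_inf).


dT = 85.2380 K
Q = 168.2850 * 6.4570 * 85.2380 = 92620.9955 W

92620.9955 W


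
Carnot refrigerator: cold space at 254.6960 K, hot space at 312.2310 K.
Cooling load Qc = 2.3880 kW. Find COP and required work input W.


COP = 254.6960 / 57.5350 = 4.4268
W = 2.3880 / 4.4268 = 0.5394 kW

COP = 4.4268, W = 0.5394 kW


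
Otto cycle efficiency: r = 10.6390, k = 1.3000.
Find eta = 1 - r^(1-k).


r^(k-1) = 2.0327
eta = 1 - 1/2.0327 = 0.5080 = 50.8040%

50.8040%


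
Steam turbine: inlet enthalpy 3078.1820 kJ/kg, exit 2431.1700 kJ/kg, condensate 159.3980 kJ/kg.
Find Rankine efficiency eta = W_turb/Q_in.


W = 647.0120 kJ/kg
Q_in = 2918.7840 kJ/kg
eta = 0.2217 = 22.1672%

eta = 22.1672%


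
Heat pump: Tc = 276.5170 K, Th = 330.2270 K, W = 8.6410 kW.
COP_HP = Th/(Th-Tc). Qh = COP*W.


COP = 330.2270 / 53.7100 = 6.1483
Qh = 6.1483 * 8.6410 = 53.1278 kW

COP = 6.1483, Qh = 53.1278 kW


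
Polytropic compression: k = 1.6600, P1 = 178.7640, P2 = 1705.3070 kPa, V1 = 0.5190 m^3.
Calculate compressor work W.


(k-1)/k = 0.3976
(P2/P1)^exp = 2.4516
W = 2.5152 * 178.7640 * 0.5190 * (2.4516 - 1) = 338.7326 kJ

338.7326 kJ


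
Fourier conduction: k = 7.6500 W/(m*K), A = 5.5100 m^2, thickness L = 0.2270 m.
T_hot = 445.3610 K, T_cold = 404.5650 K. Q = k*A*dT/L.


dT = 40.7960 K
Q = 7.6500 * 5.5100 * 40.7960 / 0.2270 = 7575.3859 W

7575.3859 W


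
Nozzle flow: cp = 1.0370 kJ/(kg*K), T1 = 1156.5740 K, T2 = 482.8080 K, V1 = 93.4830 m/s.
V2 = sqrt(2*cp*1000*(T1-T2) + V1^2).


dT = 673.7660 K
2*cp*1000*dT = 1397390.6840
V1^2 = 8739.0713
V2 = sqrt(1406129.7553) = 1185.8034 m/s

1185.8034 m/s


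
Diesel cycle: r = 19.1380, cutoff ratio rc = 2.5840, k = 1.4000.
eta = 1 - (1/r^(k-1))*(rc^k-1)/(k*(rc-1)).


r^(k-1) = 3.2566
rc^k = 3.7775
eta = 0.6154 = 61.5391%

61.5391%


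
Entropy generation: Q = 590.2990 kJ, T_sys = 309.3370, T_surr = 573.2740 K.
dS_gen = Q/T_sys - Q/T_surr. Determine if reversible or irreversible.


dS_sys = 590.2990/309.3370 = 1.9083 kJ/K
dS_surr = -590.2990/573.2740 = -1.0297 kJ/K
dS_gen = 1.9083 - 1.0297 = 0.8786 kJ/K (irreversible)

dS_gen = 0.8786 kJ/K, irreversible


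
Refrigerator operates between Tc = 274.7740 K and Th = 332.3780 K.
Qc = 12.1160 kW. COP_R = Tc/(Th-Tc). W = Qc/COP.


COP = 274.7740 / 57.6040 = 4.7701
W = 12.1160 / 4.7701 = 2.5400 kW

COP = 4.7701, W = 2.5400 kW


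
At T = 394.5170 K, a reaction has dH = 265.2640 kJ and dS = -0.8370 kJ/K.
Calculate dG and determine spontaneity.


T*dS = 394.5170 * -0.8370 = -330.2107 kJ
dG = 265.2640 + 330.2107 = 595.4747 kJ (non-spontaneous)

dG = 595.4747 kJ, non-spontaneous


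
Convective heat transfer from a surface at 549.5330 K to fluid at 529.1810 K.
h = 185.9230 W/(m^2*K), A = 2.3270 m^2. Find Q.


dT = 20.3520 K
Q = 185.9230 * 2.3270 * 20.3520 = 8805.1467 W

8805.1467 W


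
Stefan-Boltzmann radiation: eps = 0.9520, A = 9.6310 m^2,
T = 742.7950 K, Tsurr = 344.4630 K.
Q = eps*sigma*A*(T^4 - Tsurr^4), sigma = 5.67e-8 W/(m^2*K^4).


T^4 = 3.0442e+11
Tsurr^4 = 1.4079e+10
Q = 0.9520 * 5.67e-8 * 9.6310 * 2.9034e+11 = 150939.4166 W

150939.4166 W


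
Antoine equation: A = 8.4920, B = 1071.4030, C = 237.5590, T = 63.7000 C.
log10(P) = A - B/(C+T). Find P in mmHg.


C+T = 301.2590
B/(C+T) = 3.5564
log10(P) = 8.4920 - 3.5564 = 4.9356
P = 10^4.9356 = 86214.7888 mmHg

86214.7888 mmHg


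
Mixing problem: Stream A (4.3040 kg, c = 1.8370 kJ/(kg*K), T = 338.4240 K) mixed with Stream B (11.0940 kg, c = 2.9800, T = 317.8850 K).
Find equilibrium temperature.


num = 13185.0480
den = 40.9666
Tf = 321.8490 K

321.8490 K


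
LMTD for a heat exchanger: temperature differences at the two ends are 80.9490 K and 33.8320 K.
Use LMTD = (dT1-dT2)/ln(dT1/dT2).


dT1/dT2 = 2.3927
ln(dT1/dT2) = 0.8724
LMTD = 47.1170 / 0.8724 = 54.0077 K

54.0077 K


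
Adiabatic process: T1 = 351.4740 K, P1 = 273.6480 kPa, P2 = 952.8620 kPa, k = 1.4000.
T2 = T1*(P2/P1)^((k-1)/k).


(k-1)/k = 0.2857
(P2/P1)^exp = 1.4283
T2 = 351.4740 * 1.4283 = 502.0003 K

502.0003 K


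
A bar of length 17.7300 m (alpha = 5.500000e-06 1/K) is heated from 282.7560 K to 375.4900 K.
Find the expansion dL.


dT = 92.7340 K
dL = 5.500000e-06 * 17.7300 * 92.7340 = 0.009043 m
L_final = 17.739043 m

dL = 0.009043 m


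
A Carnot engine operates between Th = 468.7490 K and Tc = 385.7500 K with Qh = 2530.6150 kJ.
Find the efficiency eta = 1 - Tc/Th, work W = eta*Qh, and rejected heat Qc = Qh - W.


eta = 1 - 385.7500/468.7490 = 0.1771
W = 0.1771 * 2530.6150 = 448.0831 kJ
Qc = 2530.6150 - 448.0831 = 2082.5319 kJ

eta = 17.7065%, W = 448.0831 kJ, Qc = 2082.5319 kJ


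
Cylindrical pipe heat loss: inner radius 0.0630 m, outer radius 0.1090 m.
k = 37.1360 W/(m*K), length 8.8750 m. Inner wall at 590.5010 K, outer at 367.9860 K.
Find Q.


dT = 222.5150 K
ln(ro/ri) = 0.5482
Q = 2*pi*37.1360*8.8750*222.5150 / 0.5482 = 840529.9490 W

840529.9490 W


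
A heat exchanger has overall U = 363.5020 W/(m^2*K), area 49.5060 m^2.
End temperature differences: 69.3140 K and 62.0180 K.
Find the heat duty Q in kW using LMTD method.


LMTD = 65.5984 K
Q = 363.5020 * 49.5060 * 65.5984 = 1180477.8107 W = 1180.4778 kW

1180.4778 kW


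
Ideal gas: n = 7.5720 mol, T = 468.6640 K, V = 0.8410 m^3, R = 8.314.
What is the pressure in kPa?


P = nRT/V = 7.5720 * 8.314 * 468.6640 / 0.8410
= 29504.0897 / 0.8410 = 35082.1519 Pa = 35.0822 kPa

35.0822 kPa


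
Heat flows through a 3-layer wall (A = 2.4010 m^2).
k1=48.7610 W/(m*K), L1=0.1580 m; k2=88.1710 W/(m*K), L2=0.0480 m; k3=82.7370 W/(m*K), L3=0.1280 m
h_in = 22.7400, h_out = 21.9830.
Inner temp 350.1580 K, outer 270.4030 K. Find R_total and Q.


R_conv_in = 1/(22.7400*2.4010) = 0.0183
R_1 = 0.1580/(48.7610*2.4010) = 0.0013
R_2 = 0.0480/(88.1710*2.4010) = 0.0002
R_3 = 0.1280/(82.7370*2.4010) = 0.0006
R_conv_out = 1/(21.9830*2.4010) = 0.0189
R_total = 0.0395 K/W
Q = 79.7550 / 0.0395 = 2020.0227 W

R_total = 0.0395 K/W, Q = 2020.0227 W


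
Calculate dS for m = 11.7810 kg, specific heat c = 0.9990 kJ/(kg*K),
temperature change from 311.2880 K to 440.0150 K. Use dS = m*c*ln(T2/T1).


T2/T1 = 1.4135
ln(T2/T1) = 0.3461
dS = 11.7810 * 0.9990 * 0.3461 = 4.0732 kJ/K

4.0732 kJ/K


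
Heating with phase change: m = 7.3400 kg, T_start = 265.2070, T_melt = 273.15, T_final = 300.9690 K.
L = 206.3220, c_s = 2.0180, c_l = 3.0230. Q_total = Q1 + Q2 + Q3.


Q1 (sensible, solid) = 7.3400 * 2.0180 * 7.9430 = 117.6527 kJ
Q2 (latent) = 7.3400 * 206.3220 = 1514.4035 kJ
Q3 (sensible, liquid) = 7.3400 * 3.0230 * 27.8190 = 617.2708 kJ
Q_total = 2249.3269 kJ

2249.3269 kJ


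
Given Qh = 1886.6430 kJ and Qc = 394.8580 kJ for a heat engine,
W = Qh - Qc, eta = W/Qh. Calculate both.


W = 1886.6430 - 394.8580 = 1491.7850 kJ
eta = 1491.7850 / 1886.6430 = 0.7907 = 79.0709%

W = 1491.7850 kJ, eta = 79.0709%


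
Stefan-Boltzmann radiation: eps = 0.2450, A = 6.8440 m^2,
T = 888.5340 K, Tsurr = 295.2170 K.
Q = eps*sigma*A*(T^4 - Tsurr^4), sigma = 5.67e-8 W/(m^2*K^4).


T^4 = 6.2330e+11
Tsurr^4 = 7.5957e+09
Q = 0.2450 * 5.67e-8 * 6.8440 * 6.1570e+11 = 58536.9951 W

58536.9951 W


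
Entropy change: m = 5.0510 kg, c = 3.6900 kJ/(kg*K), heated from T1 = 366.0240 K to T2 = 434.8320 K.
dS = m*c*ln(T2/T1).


T2/T1 = 1.1880
ln(T2/T1) = 0.1723
dS = 5.0510 * 3.6900 * 0.1723 = 3.2106 kJ/K

3.2106 kJ/K


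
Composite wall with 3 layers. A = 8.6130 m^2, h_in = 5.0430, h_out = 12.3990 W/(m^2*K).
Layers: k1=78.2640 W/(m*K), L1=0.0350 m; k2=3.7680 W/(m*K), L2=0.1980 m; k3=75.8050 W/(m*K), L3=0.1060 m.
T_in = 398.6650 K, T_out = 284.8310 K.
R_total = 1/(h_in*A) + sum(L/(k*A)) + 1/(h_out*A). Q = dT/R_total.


R_conv_in = 1/(5.0430*8.6130) = 0.0230
R_1 = 0.0350/(78.2640*8.6130) = 5.1922e-05
R_2 = 0.1980/(3.7680*8.6130) = 0.0061
R_3 = 0.1060/(75.8050*8.6130) = 0.0002
R_conv_out = 1/(12.3990*8.6130) = 0.0094
R_total = 0.0387 K/W
Q = 113.8340 / 0.0387 = 2941.3012 W

R_total = 0.0387 K/W, Q = 2941.3012 W
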